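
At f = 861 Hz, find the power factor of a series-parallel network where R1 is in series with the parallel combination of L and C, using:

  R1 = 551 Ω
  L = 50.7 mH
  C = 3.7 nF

Step 1 — Angular frequency: ω = 2π·f = 2π·861 = 5410 rad/s.
Step 2 — Component impedances:
  R1: Z = R = 551 Ω
  L: Z = jωL = j·5410·0.0507 = 0 + j274.3 Ω
  C: Z = 1/(jωC) = -j/(ω·C) = 0 - j4.996e+04 Ω
Step 3 — Parallel branch: L || C = 1/(1/L + 1/C) = 0 + j275.8 Ω.
Step 4 — Series with R1: Z_total = R1 + (L || C) = 551 + j275.8 Ω = 616.2∠26.6° Ω.
Step 5 — Power factor: PF = cos(φ) = Re(Z)/|Z| = 551/616.2 = 0.8942.
Step 6 — Type: Im(Z) = 275.8 ⇒ lagging (phase φ = 26.6°).

PF = 0.8942 (lagging, φ = 26.6°)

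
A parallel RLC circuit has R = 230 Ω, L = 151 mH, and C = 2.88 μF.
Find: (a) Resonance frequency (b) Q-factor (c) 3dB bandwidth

Step 1 — Resonance: ω₀ = 1/√(LC) = 1/√(0.151·2.88e-06) = 1516 rad/s.
Step 2 — f₀ = ω₀/(2π) = 241.3 Hz.
Step 3 — Parallel Q: Q = R/(ω₀L) = 230/(1516·0.151) = 1.004.
Step 4 — Bandwidth: Δω = ω₀/Q = 1510 rad/s; BW = Δω/(2π) = 240.3 Hz.

(a) f₀ = 241.3 Hz  (b) Q = 1.004  (c) BW = 240.3 Hz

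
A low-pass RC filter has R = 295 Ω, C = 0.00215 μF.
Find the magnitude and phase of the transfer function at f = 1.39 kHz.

Step 1 — Angular frequency: ω = 2π·1390 = 8734 rad/s.
Step 2 — Transfer function: H(jω) = 1/(1 + jωRC).
Step 3 — Denominator: 1 + jωRC = 1 + j·8734·295·2.15e-09 = 1 + j0.005539.
Step 4 — H = 1 - j0.005539.
Step 5 — Magnitude: |H| = 1 (-0.0 dB); phase: φ = -0.3°.

|H| = 1 (-0.0 dB), φ = -0.3°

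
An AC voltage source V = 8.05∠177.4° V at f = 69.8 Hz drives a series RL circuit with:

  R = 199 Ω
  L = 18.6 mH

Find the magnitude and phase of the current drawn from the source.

Step 1 — Angular frequency: ω = 2π·f = 2π·69.8 = 438.6 rad/s.
Step 2 — Component impedances:
  R: Z = R = 199 Ω
  L: Z = jωL = j·438.6·0.0186 = 0 + j8.157 Ω
Step 3 — Series combination: Z_total = R + L = 199 + j8.157 Ω = 199.2∠2.3° Ω.
Step 4 — Source phasor: V = 8.05∠177.4° V = -8.042 + j0.3652 V.
Step 5 — Ohm's law: I = V / Z_total = (-8.042 + j0.3652) / (199 + j8.157) = -0.04027 + j0.003486 A.
Step 6 — Convert to polar: |I| = 0.04042 A, ∠I = 175.1°.

I = 0.04042∠175.1° A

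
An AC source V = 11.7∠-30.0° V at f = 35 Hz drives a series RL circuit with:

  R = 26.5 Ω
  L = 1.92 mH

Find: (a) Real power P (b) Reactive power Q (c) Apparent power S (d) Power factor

Step 1 — Angular frequency: ω = 2π·f = 2π·35 = 219.9 rad/s.
Step 2 — Component impedances:
  R: Z = R = 26.5 Ω
  L: Z = jωL = j·219.9·0.00192 = 0 + j0.4222 Ω
Step 3 — Series combination: Z_total = R + L = 26.5 + j0.4222 Ω = 26.5∠0.9° Ω.
Step 4 — Source phasor: V = 11.7∠-30.0° V = 10.13 - j5.85 V.
Step 5 — Current: I = V / Z = 0.3787 - j0.2268 A = 0.4415∠-30.9° A.
Step 6 — Complex power: S = V·I* = 5.164 + j0.08228 VA.
Step 7 — Real power: P = Re(S) = 5.164 W.
Step 8 — Reactive power: Q = Im(S) = 0.08228 VAR.
Step 9 — Apparent power: |S| = 5.165 VA.
Step 10 — Power factor: PF = P/|S| = 0.9999 (lagging).

(a) P = 5.164 W  (b) Q = 0.08228 VAR  (c) S = 5.165 VA  (d) PF = 0.9999 (lagging)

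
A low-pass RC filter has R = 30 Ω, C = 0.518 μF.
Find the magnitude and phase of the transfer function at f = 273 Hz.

Step 1 — Angular frequency: ω = 2π·273 = 1715 rad/s.
Step 2 — Transfer function: H(jω) = 1/(1 + jωRC).
Step 3 — Denominator: 1 + jωRC = 1 + j·1715·30·5.18e-07 = 1 + j0.02666.
Step 4 — H = 0.9993 - j0.02664.
Step 5 — Magnitude: |H| = 0.9996 (-0.0 dB); phase: φ = -1.5°.

|H| = 0.9996 (-0.0 dB), φ = -1.5°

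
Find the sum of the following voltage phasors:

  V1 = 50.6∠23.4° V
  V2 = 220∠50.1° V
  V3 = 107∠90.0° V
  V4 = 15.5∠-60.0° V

Step 1 — Convert each phasor to rectangular form:
  V1 = 50.6·(cos(23.4°) + j·sin(23.4°)) = 46.44 + j20.1 V
  V2 = 220·(cos(50.1°) + j·sin(50.1°)) = 141.1 + j168.8 V
  V3 = 107·(cos(90.0°) + j·sin(90.0°)) = 0 + j107 V
  V4 = 15.5·(cos(-60.0°) + j·sin(-60.0°)) = 7.75 - j13.42 V
Step 2 — Sum components: V_total = 195.3 + j282.4 V.
Step 3 — Convert to polar: |V_total| = 343.4 V, ∠V_total = 55.3°.

V_total = 343.4∠55.3° V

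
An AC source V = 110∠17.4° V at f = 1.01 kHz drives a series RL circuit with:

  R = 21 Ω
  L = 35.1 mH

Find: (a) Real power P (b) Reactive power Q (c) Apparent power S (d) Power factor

Step 1 — Angular frequency: ω = 2π·f = 2π·1010 = 6346 rad/s.
Step 2 — Component impedances:
  R: Z = R = 21 Ω
  L: Z = jωL = j·6346·0.0351 = 0 + j222.7 Ω
Step 3 — Series combination: Z_total = R + L = 21 + j222.7 Ω = 223.7∠84.6° Ω.
Step 4 — Source phasor: V = 110∠17.4° V = 105 + j32.89 V.
Step 5 — Current: I = V / Z = 0.1904 - j0.4533 A = 0.4917∠-67.2° A.
Step 6 — Complex power: S = V·I* = 5.076 + j53.84 VA.
Step 7 — Real power: P = Re(S) = 5.076 W.
Step 8 — Reactive power: Q = Im(S) = 53.84 VAR.
Step 9 — Apparent power: |S| = 54.08 VA.
Step 10 — Power factor: PF = P/|S| = 0.09386 (lagging).

(a) P = 5.076 W  (b) Q = 53.84 VAR  (c) S = 54.08 VA  (d) PF = 0.09386 (lagging)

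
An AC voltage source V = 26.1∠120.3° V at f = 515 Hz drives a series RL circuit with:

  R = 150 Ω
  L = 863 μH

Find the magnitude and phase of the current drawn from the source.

Step 1 — Angular frequency: ω = 2π·f = 2π·515 = 3236 rad/s.
Step 2 — Component impedances:
  R: Z = R = 150 Ω
  L: Z = jωL = j·3236·0.000863 = 0 + j2.793 Ω
Step 3 — Series combination: Z_total = R + L = 150 + j2.793 Ω = 150∠1.1° Ω.
Step 4 — Source phasor: V = 26.1∠120.3° V = -13.17 + j22.53 V.
Step 5 — Ohm's law: I = V / Z_total = (-13.17 + j22.53) / (150 + j2.793) = -0.08496 + j0.1518 A.
Step 6 — Convert to polar: |I| = 0.174 A, ∠I = 119.2°.

I = 0.174∠119.2° A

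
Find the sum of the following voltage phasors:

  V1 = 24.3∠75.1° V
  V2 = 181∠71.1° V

Step 1 — Convert each phasor to rectangular form:
  V1 = 24.3·(cos(75.1°) + j·sin(75.1°)) = 6.248 + j23.48 V
  V2 = 181·(cos(71.1°) + j·sin(71.1°)) = 58.63 + j171.2 V
Step 2 — Sum components: V_total = 64.88 + j194.7 V.
Step 3 — Convert to polar: |V_total| = 205.2 V, ∠V_total = 71.6°.

V_total = 205.2∠71.6° V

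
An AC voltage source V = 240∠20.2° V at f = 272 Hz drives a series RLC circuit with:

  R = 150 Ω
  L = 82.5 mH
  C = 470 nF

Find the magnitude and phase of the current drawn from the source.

Step 1 — Angular frequency: ω = 2π·f = 2π·272 = 1709 rad/s.
Step 2 — Component impedances:
  R: Z = R = 150 Ω
  L: Z = jωL = j·1709·0.0825 = 0 + j141 Ω
  C: Z = 1/(jωC) = -j/(ω·C) = 0 - j1245 Ω
Step 3 — Series combination: Z_total = R + L + C = 150 - j1104 Ω = 1114∠-82.3° Ω.
Step 4 — Source phasor: V = 240∠20.2° V = 225.2 + j82.87 V.
Step 5 — Ohm's law: I = V / Z_total = (225.2 + j82.87) / (150 - j1104) = -0.04649 + j0.2103 A.
Step 6 — Convert to polar: |I| = 0.2154 A, ∠I = 102.5°.

I = 0.2154∠102.5° A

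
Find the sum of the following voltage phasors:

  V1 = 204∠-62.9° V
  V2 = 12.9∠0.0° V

Step 1 — Convert each phasor to rectangular form:
  V1 = 204·(cos(-62.9°) + j·sin(-62.9°)) = 92.93 - j181.6 V
  V2 = 12.9·(cos(0.0°) + j·sin(0.0°)) = 12.9 V
Step 2 — Sum components: V_total = 105.8 - j181.6 V.
Step 3 — Convert to polar: |V_total| = 210.2 V, ∠V_total = -59.8°.

V_total = 210.2∠-59.8° V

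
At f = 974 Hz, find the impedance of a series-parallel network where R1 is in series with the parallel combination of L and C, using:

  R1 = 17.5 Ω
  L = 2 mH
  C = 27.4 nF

Step 1 — Angular frequency: ω = 2π·f = 2π·974 = 6120 rad/s.
Step 2 — Component impedances:
  R1: Z = R = 17.5 Ω
  L: Z = jωL = j·6120·0.002 = 0 + j12.24 Ω
  C: Z = 1/(jωC) = -j/(ω·C) = 0 - j5964 Ω
Step 3 — Parallel branch: L || C = 1/(1/L + 1/C) = 0 + j12.26 Ω.
Step 4 — Series with R1: Z_total = R1 + (L || C) = 17.5 + j12.26 Ω = 21.37∠35.0° Ω.

Z = 17.5 + j12.26 Ω = 21.37∠35.0° Ω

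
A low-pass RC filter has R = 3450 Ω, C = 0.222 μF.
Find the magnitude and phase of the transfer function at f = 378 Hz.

Step 1 — Angular frequency: ω = 2π·378 = 2375 rad/s.
Step 2 — Transfer function: H(jω) = 1/(1 + jωRC).
Step 3 — Denominator: 1 + jωRC = 1 + j·2375·3450·2.22e-07 = 1 + j1.819.
Step 4 — H = 0.2321 - j0.4222.
Step 5 — Magnitude: |H| = 0.4817 (-6.3 dB); phase: φ = -61.2°.

|H| = 0.4817 (-6.3 dB), φ = -61.2°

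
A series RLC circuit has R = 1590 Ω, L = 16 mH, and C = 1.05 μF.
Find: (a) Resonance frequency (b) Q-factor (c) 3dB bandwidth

Step 1 — Resonance condition Im(Z)=0 gives ω₀ = 1/√(LC).
Step 2 — ω₀ = 1/√(0.016·1.05e-06) = 7715 rad/s.
Step 3 — f₀ = ω₀/(2π) = 1228 Hz.
Step 4 — Series Q: Q = ω₀L/R = 7715·0.016/1590 = 0.07764.
Step 5 — 3dB bandwidth: Δω = ω₀/Q = 9.937e+04 rad/s; BW = Δω/(2π) = 1.582e+04 Hz.

(a) f₀ = 1228 Hz  (b) Q = 0.07764  (c) BW = 1.582e+04 Hz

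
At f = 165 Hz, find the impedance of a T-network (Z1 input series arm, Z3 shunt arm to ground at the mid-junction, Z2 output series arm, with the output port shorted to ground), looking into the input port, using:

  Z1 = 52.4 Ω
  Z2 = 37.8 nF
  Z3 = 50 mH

Step 1 — Angular frequency: ω = 2π·f = 2π·165 = 1037 rad/s.
Step 2 — Component impedances:
  Z1: Z = R = 52.4 Ω
  Z2: Z = 1/(jωC) = -j/(ω·C) = 0 - j2.552e+04 Ω
  Z3: Z = jωL = j·1037·0.05 = 0 + j51.84 Ω
Step 3 — With the output port shorted to ground, the output series arm Z2 runs from the junction to ground; the shunt arm Z3 also runs from the junction to ground. They appear in parallel: Z3 || Z2 = 0 + j51.94 Ω.
Step 4 — Series with input arm Z1: Z_in = Z1 + (Z3 || Z2) = 52.4 + j51.94 Ω = 73.78∠44.7° Ω.

Z = 52.4 + j51.94 Ω = 73.78∠44.7° Ω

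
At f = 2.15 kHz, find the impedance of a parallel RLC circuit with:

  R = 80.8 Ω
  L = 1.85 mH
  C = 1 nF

Step 1 — Angular frequency: ω = 2π·f = 2π·2150 = 1.351e+04 rad/s.
Step 2 — Component impedances:
  R: Z = R = 80.8 Ω
  L: Z = jωL = j·1.351e+04·0.00185 = 0 + j24.99 Ω
  C: Z = 1/(jωC) = -j/(ω·C) = 0 - j7.403e+04 Ω
Step 3 — Parallel combination: 1/Z_total = 1/R + 1/L + 1/C; Z_total = 7.059 + j22.82 Ω = 23.88∠72.8° Ω.

Z = 7.059 + j22.82 Ω = 23.88∠72.8° Ω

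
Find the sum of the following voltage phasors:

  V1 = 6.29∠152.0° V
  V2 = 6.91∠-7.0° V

Step 1 — Convert each phasor to rectangular form:
  V1 = 6.29·(cos(152.0°) + j·sin(152.0°)) = -5.554 + j2.953 V
  V2 = 6.91·(cos(-7.0°) + j·sin(-7.0°)) = 6.858 - j0.8421 V
Step 2 — Sum components: V_total = 1.305 + j2.111 V.
Step 3 — Convert to polar: |V_total| = 2.482 V, ∠V_total = 58.3°.

V_total = 2.482∠58.3° V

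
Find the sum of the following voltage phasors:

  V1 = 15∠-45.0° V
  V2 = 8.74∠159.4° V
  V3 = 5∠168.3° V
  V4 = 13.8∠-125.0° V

Step 1 — Convert each phasor to rectangular form:
  V1 = 15·(cos(-45.0°) + j·sin(-45.0°)) = 10.61 - j10.61 V
  V2 = 8.74·(cos(159.4°) + j·sin(159.4°)) = -8.181 + j3.075 V
  V3 = 5·(cos(168.3°) + j·sin(168.3°)) = -4.896 + j1.014 V
  V4 = 13.8·(cos(-125.0°) + j·sin(-125.0°)) = -7.915 - j11.3 V
Step 2 — Sum components: V_total = -10.39 - j17.82 V.
Step 3 — Convert to polar: |V_total| = 20.63 V, ∠V_total = -120.2°.

V_total = 20.63∠-120.2° V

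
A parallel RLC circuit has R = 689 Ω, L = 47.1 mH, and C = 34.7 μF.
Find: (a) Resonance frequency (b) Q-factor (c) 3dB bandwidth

Step 1 — Resonance: ω₀ = 1/√(LC) = 1/√(0.0471·3.47e-05) = 782.2 rad/s.
Step 2 — f₀ = ω₀/(2π) = 124.5 Hz.
Step 3 — Parallel Q: Q = R/(ω₀L) = 689/(782.2·0.0471) = 18.7.
Step 4 — Bandwidth: Δω = ω₀/Q = 41.83 rad/s; BW = Δω/(2π) = 6.657 Hz.

(a) f₀ = 124.5 Hz  (b) Q = 18.7  (c) BW = 6.657 Hz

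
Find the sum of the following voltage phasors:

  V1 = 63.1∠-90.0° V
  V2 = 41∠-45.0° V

Step 1 — Convert each phasor to rectangular form:
  V1 = 63.1·(cos(-90.0°) + j·sin(-90.0°)) = 0 - j63.1 V
  V2 = 41·(cos(-45.0°) + j·sin(-45.0°)) = 28.99 - j28.99 V
Step 2 — Sum components: V_total = 28.99 - j92.09 V.
Step 3 — Convert to polar: |V_total| = 96.55 V, ∠V_total = -72.5°.

V_total = 96.55∠-72.5° V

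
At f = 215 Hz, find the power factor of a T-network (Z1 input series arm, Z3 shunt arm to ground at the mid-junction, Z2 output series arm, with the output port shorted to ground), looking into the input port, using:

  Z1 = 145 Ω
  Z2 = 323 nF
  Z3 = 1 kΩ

Step 1 — Angular frequency: ω = 2π·f = 2π·215 = 1351 rad/s.
Step 2 — Component impedances:
  Z1: Z = R = 145 Ω
  Z2: Z = 1/(jωC) = -j/(ω·C) = 0 - j2292 Ω
  Z3: Z = R = 1000 Ω
Step 3 — With the output port shorted to ground, the output series arm Z2 runs from the junction to ground; the shunt arm Z3 also runs from the junction to ground. They appear in parallel: Z3 || Z2 = 840.1 - j366.5 Ω.
Step 4 — Series with input arm Z1: Z_in = Z1 + (Z3 || Z2) = 985.1 - j366.5 Ω = 1051∠-20.4° Ω.
Step 5 — Power factor: PF = cos(φ) = Re(Z)/|Z| = 985.062/1051.05 = 0.9372.
Step 6 — Type: Im(Z) = -366.5 ⇒ leading (phase φ = -20.4°).

PF = 0.9372 (leading, φ = -20.4°)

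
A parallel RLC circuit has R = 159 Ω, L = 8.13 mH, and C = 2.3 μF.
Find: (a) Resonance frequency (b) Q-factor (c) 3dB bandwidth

Step 1 — Resonance: ω₀ = 1/√(LC) = 1/√(0.00813·2.3e-06) = 7313 rad/s.
Step 2 — f₀ = ω₀/(2π) = 1164 Hz.
Step 3 — Parallel Q: Q = R/(ω₀L) = 159/(7313·0.00813) = 2.674.
Step 4 — Bandwidth: Δω = ω₀/Q = 2734 rad/s; BW = Δω/(2π) = 435.2 Hz.

(a) f₀ = 1164 Hz  (b) Q = 2.674  (c) BW = 435.2 Hz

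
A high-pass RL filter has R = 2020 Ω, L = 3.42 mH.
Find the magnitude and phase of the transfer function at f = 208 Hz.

Step 1 — Angular frequency: ω = 2π·208 = 1307 rad/s.
Step 2 — Transfer function: H(jω) = jωL/(R + jωL).
Step 3 — Numerator jωL = j·4.47; denominator R + jωL = 2020 + j4.47.
Step 4 — H = 4.896e-06 + j0.002213.
Step 5 — Magnitude: |H| = 0.002213 (-53.1 dB); phase: φ = 89.9°.

|H| = 0.002213 (-53.1 dB), φ = 89.9°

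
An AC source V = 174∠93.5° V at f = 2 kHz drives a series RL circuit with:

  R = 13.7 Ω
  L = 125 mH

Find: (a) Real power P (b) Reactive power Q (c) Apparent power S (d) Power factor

Step 1 — Angular frequency: ω = 2π·f = 2π·2000 = 1.257e+04 rad/s.
Step 2 — Component impedances:
  R: Z = R = 13.7 Ω
  L: Z = jωL = j·1.257e+04·0.125 = 0 + j1571 Ω
Step 3 — Series combination: Z_total = R + L = 13.7 + j1571 Ω = 1571∠89.5° Ω.
Step 4 — Source phasor: V = 174∠93.5° V = -10.62 + j173.7 V.
Step 5 — Current: I = V / Z = 0.1105 + j0.007726 A = 0.1108∠4.0° A.
Step 6 — Complex power: S = V·I* = 0.1681 + j19.27 VA.
Step 7 — Real power: P = Re(S) = 0.1681 W.
Step 8 — Reactive power: Q = Im(S) = 19.27 VAR.
Step 9 — Apparent power: |S| = 19.27 VA.
Step 10 — Power factor: PF = P/|S| = 0.008721 (lagging).

(a) P = 0.1681 W  (b) Q = 19.27 VAR  (c) S = 19.27 VA  (d) PF = 0.008721 (lagging)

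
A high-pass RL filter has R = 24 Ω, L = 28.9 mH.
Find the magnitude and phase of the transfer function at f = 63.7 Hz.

Step 1 — Angular frequency: ω = 2π·63.7 = 400.2 rad/s.
Step 2 — Transfer function: H(jω) = jωL/(R + jωL).
Step 3 — Numerator jωL = j·11.57; denominator R + jωL = 24 + j11.57.
Step 4 — H = 0.1885 + j0.3911.
Step 5 — Magnitude: |H| = 0.4342 (-7.2 dB); phase: φ = 64.3°.

|H| = 0.4342 (-7.2 dB), φ = 64.3°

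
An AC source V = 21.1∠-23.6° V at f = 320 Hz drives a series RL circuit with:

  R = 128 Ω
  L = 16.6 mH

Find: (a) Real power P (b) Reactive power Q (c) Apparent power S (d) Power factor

Step 1 — Angular frequency: ω = 2π·f = 2π·320 = 2011 rad/s.
Step 2 — Component impedances:
  R: Z = R = 128 Ω
  L: Z = jωL = j·2011·0.0166 = 0 + j33.38 Ω
Step 3 — Series combination: Z_total = R + L = 128 + j33.38 Ω = 132.3∠14.6° Ω.
Step 4 — Source phasor: V = 21.1∠-23.6° V = 19.34 - j8.447 V.
Step 5 — Current: I = V / Z = 0.1253 - j0.09867 A = 0.1595∠-38.2° A.
Step 6 — Complex power: S = V·I* = 3.257 + j0.8492 VA.
Step 7 — Real power: P = Re(S) = 3.257 W.
Step 8 — Reactive power: Q = Im(S) = 0.8492 VAR.
Step 9 — Apparent power: |S| = 3.366 VA.
Step 10 — Power factor: PF = P/|S| = 0.9676 (lagging).

(a) P = 3.257 W  (b) Q = 0.8492 VAR  (c) S = 3.366 VA  (d) PF = 0.9676 (lagging)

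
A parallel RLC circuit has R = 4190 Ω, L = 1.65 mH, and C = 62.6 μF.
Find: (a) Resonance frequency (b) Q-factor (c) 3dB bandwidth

Step 1 — Resonance: ω₀ = 1/√(LC) = 1/√(0.00165·6.26e-05) = 3112 rad/s.
Step 2 — f₀ = ω₀/(2π) = 495.2 Hz.
Step 3 — Parallel Q: Q = R/(ω₀L) = 4190/(3112·0.00165) = 816.1.
Step 4 — Bandwidth: Δω = ω₀/Q = 3.813 rad/s; BW = Δω/(2π) = 0.6068 Hz.

(a) f₀ = 495.2 Hz  (b) Q = 816.1  (c) BW = 0.6068 Hz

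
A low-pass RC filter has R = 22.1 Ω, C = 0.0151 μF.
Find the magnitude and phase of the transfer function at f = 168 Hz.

Step 1 — Angular frequency: ω = 2π·168 = 1056 rad/s.
Step 2 — Transfer function: H(jω) = 1/(1 + jωRC).
Step 3 — Denominator: 1 + jωRC = 1 + j·1056·22.1·1.51e-08 = 1 + j0.0003523.
Step 4 — H = 1 - j0.0003523.
Step 5 — Magnitude: |H| = 1 (-0.0 dB); phase: φ = -0.0°.

|H| = 1 (-0.0 dB), φ = -0.0°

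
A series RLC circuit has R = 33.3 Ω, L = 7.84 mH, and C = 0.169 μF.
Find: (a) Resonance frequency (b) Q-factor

Step 1 — Resonance condition Im(Z)=0 gives ω₀ = 1/√(LC).
Step 2 — ω₀ = 1/√(0.00784·1.69e-07) = 2.747e+04 rad/s.
Step 3 — f₀ = ω₀/(2π) = 4372 Hz.
Step 4 — Series Q: Q = ω₀L/R = 2.747e+04·0.00784/33.3 = 6.468.

(a) f₀ = 4372 Hz  (b) Q = 6.468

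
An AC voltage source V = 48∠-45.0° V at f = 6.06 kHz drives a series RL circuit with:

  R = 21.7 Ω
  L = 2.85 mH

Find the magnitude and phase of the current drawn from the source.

Step 1 — Angular frequency: ω = 2π·f = 2π·6060 = 3.808e+04 rad/s.
Step 2 — Component impedances:
  R: Z = R = 21.7 Ω
  L: Z = jωL = j·3.808e+04·0.00285 = 0 + j108.5 Ω
Step 3 — Series combination: Z_total = R + L = 21.7 + j108.5 Ω = 110.7∠78.7° Ω.
Step 4 — Source phasor: V = 48∠-45.0° V = 33.94 - j33.94 V.
Step 5 — Ohm's law: I = V / Z_total = (33.94 - j33.94) / (21.7 + j108.5) = -0.2406 - j0.3609 A.
Step 6 — Convert to polar: |I| = 0.4337 A, ∠I = -123.7°.

I = 0.4337∠-123.7° A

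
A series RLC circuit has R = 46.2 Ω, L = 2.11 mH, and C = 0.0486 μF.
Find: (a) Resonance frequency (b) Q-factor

Step 1 — Resonance condition Im(Z)=0 gives ω₀ = 1/√(LC).
Step 2 — ω₀ = 1/√(0.00211·4.86e-08) = 9.875e+04 rad/s.
Step 3 — f₀ = ω₀/(2π) = 1.572e+04 Hz.
Step 4 — Series Q: Q = ω₀L/R = 9.875e+04·0.00211/46.2 = 4.51.

(a) f₀ = 1.572e+04 Hz  (b) Q = 4.51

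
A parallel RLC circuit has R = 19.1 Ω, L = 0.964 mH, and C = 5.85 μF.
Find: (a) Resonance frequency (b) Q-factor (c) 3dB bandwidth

Step 1 — Resonance: ω₀ = 1/√(LC) = 1/√(0.000964·5.85e-06) = 1.332e+04 rad/s.
Step 2 — f₀ = ω₀/(2π) = 2119 Hz.
Step 3 — Parallel Q: Q = R/(ω₀L) = 19.1/(1.332e+04·0.000964) = 1.488.
Step 4 — Bandwidth: Δω = ω₀/Q = 8950 rad/s; BW = Δω/(2π) = 1424 Hz.

(a) f₀ = 2119 Hz  (b) Q = 1.488  (c) BW = 1424 Hz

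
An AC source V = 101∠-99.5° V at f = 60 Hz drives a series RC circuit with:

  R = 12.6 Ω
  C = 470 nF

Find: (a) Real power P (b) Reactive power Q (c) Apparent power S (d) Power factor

Step 1 — Angular frequency: ω = 2π·f = 2π·60 = 377 rad/s.
Step 2 — Component impedances:
  R: Z = R = 12.6 Ω
  C: Z = 1/(jωC) = -j/(ω·C) = 0 - j5644 Ω
Step 3 — Series combination: Z_total = R + C = 12.6 - j5644 Ω = 5644∠-89.9° Ω.
Step 4 — Source phasor: V = 101∠-99.5° V = -16.67 - j99.61 V.
Step 5 — Current: I = V / Z = 0.01764 - j0.002993 A = 0.0179∠-9.6° A.
Step 6 — Complex power: S = V·I* = 0.004035 - j1.807 VA.
Step 7 — Real power: P = Re(S) = 0.004035 W.
Step 8 — Reactive power: Q = Im(S) = -1.807 VAR.
Step 9 — Apparent power: |S| = 1.807 VA.
Step 10 — Power factor: PF = P/|S| = 0.002233 (leading).

(a) P = 0.004035 W  (b) Q = -1.807 VAR  (c) S = 1.807 VA  (d) PF = 0.002233 (leading)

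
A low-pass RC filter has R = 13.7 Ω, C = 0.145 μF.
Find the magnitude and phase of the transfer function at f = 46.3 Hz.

Step 1 — Angular frequency: ω = 2π·46.3 = 290.9 rad/s.
Step 2 — Transfer function: H(jω) = 1/(1 + jωRC).
Step 3 — Denominator: 1 + jωRC = 1 + j·290.9·13.7·1.45e-07 = 1 + j0.0005779.
Step 4 — H = 1 - j0.0005779.
Step 5 — Magnitude: |H| = 1 (-0.0 dB); phase: φ = -0.0°.

|H| = 1 (-0.0 dB), φ = -0.0°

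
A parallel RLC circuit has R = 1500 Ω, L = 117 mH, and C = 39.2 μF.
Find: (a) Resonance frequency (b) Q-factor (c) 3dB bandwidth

Step 1 — Resonance: ω₀ = 1/√(LC) = 1/√(0.117·3.92e-05) = 466.9 rad/s.
Step 2 — f₀ = ω₀/(2π) = 74.32 Hz.
Step 3 — Parallel Q: Q = R/(ω₀L) = 1500/(466.9·0.117) = 27.46.
Step 4 — Bandwidth: Δω = ω₀/Q = 17.01 rad/s; BW = Δω/(2π) = 2.707 Hz.

(a) f₀ = 74.32 Hz  (b) Q = 27.46  (c) BW = 2.707 Hz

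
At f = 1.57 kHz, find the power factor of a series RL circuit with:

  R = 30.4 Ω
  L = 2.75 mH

Step 1 — Angular frequency: ω = 2π·f = 2π·1570 = 9865 rad/s.
Step 2 — Component impedances:
  R: Z = R = 30.4 Ω
  L: Z = jωL = j·9865·0.00275 = 0 + j27.13 Ω
Step 3 — Series combination: Z_total = R + L = 30.4 + j27.13 Ω = 40.74∠41.7° Ω.
Step 4 — Power factor: PF = cos(φ) = Re(Z)/|Z| = 30.4/40.744 = 0.7461.
Step 5 — Type: Im(Z) = 27.13 ⇒ lagging (phase φ = 41.7°).

PF = 0.7461 (lagging, φ = 41.7°)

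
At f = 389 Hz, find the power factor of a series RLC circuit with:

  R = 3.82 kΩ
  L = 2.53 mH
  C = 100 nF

Step 1 — Angular frequency: ω = 2π·f = 2π·389 = 2444 rad/s.
Step 2 — Component impedances:
  R: Z = R = 3820 Ω
  L: Z = jωL = j·2444·0.00253 = 0 + j6.184 Ω
  C: Z = 1/(jωC) = -j/(ω·C) = 0 - j4091 Ω
Step 3 — Series combination: Z_total = R + L + C = 3820 - j4085 Ω = 5593∠-46.9° Ω.
Step 4 — Power factor: PF = cos(φ) = Re(Z)/|Z| = 3820/5593 = 0.683.
Step 5 — Type: Im(Z) = -4085 ⇒ leading (phase φ = -46.9°).

PF = 0.683 (leading, φ = -46.9°)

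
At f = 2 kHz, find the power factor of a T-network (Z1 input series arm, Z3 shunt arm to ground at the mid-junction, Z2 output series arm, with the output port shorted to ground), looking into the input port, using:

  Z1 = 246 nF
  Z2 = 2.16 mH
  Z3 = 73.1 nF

Step 1 — Angular frequency: ω = 2π·f = 2π·2000 = 1.257e+04 rad/s.
Step 2 — Component impedances:
  Z1: Z = 1/(jωC) = -j/(ω·C) = 0 - j323.5 Ω
  Z2: Z = jωL = j·1.257e+04·0.00216 = 0 + j27.14 Ω
  Z3: Z = 1/(jωC) = -j/(ω·C) = 0 - j1089 Ω
Step 3 — With the output port shorted to ground, the output series arm Z2 runs from the junction to ground; the shunt arm Z3 also runs from the junction to ground. They appear in parallel: Z3 || Z2 = 0 + j27.84 Ω.
Step 4 — Series with input arm Z1: Z_in = Z1 + (Z3 || Z2) = 0 - j295.6 Ω = 295.6∠-90.0° Ω.
Step 5 — Power factor: PF = cos(φ) = Re(Z)/|Z| = 0/295.6 = 0.
Step 6 — Type: Im(Z) = -295.6 ⇒ leading (phase φ = -90.0°).

PF = 0 (leading, φ = -90.0°)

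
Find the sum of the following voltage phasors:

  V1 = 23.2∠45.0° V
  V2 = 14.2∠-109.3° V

Step 1 — Convert each phasor to rectangular form:
  V1 = 23.2·(cos(45.0°) + j·sin(45.0°)) = 16.4 + j16.4 V
  V2 = 14.2·(cos(-109.3°) + j·sin(-109.3°)) = -4.693 - j13.4 V
Step 2 — Sum components: V_total = 11.71 + j3.003 V.
Step 3 — Convert to polar: |V_total| = 12.09 V, ∠V_total = 14.4°.

V_total = 12.09∠14.4° V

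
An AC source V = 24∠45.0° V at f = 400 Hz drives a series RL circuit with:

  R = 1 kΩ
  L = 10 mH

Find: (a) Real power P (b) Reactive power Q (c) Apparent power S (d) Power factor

Step 1 — Angular frequency: ω = 2π·f = 2π·400 = 2513 rad/s.
Step 2 — Component impedances:
  R: Z = R = 1000 Ω
  L: Z = jωL = j·2513·0.01 = 0 + j25.13 Ω
Step 3 — Series combination: Z_total = R + L = 1000 + j25.13 Ω = 1000∠1.4° Ω.
Step 4 — Source phasor: V = 24∠45.0° V = 16.97 + j16.97 V.
Step 5 — Current: I = V / Z = 0.01739 + j0.01653 A = 0.02399∠43.6° A.
Step 6 — Complex power: S = V·I* = 0.5756 + j0.01447 VA.
Step 7 — Real power: P = Re(S) = 0.5756 W.
Step 8 — Reactive power: Q = Im(S) = 0.01447 VAR.
Step 9 — Apparent power: |S| = 0.5758 VA.
Step 10 — Power factor: PF = P/|S| = 0.9997 (lagging).

(a) P = 0.5756 W  (b) Q = 0.01447 VAR  (c) S = 0.5758 VA  (d) PF = 0.9997 (lagging)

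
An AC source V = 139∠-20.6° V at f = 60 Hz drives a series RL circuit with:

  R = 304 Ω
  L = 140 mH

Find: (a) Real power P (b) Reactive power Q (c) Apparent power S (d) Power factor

Step 1 — Angular frequency: ω = 2π·f = 2π·60 = 377 rad/s.
Step 2 — Component impedances:
  R: Z = R = 304 Ω
  L: Z = jωL = j·377·0.14 = 0 + j52.78 Ω
Step 3 — Series combination: Z_total = R + L = 304 + j52.78 Ω = 308.5∠9.8° Ω.
Step 4 — Source phasor: V = 139∠-20.6° V = 130.1 - j48.91 V.
Step 5 — Current: I = V / Z = 0.3884 - j0.2283 A = 0.4505∠-30.4° A.
Step 6 — Complex power: S = V·I* = 61.7 + j10.71 VA.
Step 7 — Real power: P = Re(S) = 61.7 W.
Step 8 — Reactive power: Q = Im(S) = 10.71 VAR.
Step 9 — Apparent power: |S| = 62.62 VA.
Step 10 — Power factor: PF = P/|S| = 0.9853 (lagging).

(a) P = 61.7 W  (b) Q = 10.71 VAR  (c) S = 62.62 VA  (d) PF = 0.9853 (lagging)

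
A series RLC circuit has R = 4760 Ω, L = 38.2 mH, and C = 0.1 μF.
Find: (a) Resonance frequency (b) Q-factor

Step 1 — Resonance condition Im(Z)=0 gives ω₀ = 1/√(LC).
Step 2 — ω₀ = 1/√(0.0382·1e-07) = 1.618e+04 rad/s.
Step 3 — f₀ = ω₀/(2π) = 2575 Hz.
Step 4 — Series Q: Q = ω₀L/R = 1.618e+04·0.0382/4760 = 0.1298.

(a) f₀ = 2575 Hz  (b) Q = 0.1298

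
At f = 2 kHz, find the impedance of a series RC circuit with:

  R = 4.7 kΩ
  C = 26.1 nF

Step 1 — Angular frequency: ω = 2π·f = 2π·2000 = 1.257e+04 rad/s.
Step 2 — Component impedances:
  R: Z = R = 4700 Ω
  C: Z = 1/(jωC) = -j/(ω·C) = 0 - j3049 Ω
Step 3 — Series combination: Z_total = R + C = 4700 - j3049 Ω = 5602∠-33.0° Ω.

Z = 4700 - j3049 Ω = 5602∠-33.0° Ω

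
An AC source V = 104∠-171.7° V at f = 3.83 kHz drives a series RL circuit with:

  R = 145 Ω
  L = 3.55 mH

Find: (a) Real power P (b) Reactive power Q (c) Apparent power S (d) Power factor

Step 1 — Angular frequency: ω = 2π·f = 2π·3830 = 2.406e+04 rad/s.
Step 2 — Component impedances:
  R: Z = R = 145 Ω
  L: Z = jωL = j·2.406e+04·0.00355 = 0 + j85.43 Ω
Step 3 — Series combination: Z_total = R + L = 145 + j85.43 Ω = 168.3∠30.5° Ω.
Step 4 — Source phasor: V = 104∠-171.7° V = -102.9 - j15.01 V.
Step 5 — Current: I = V / Z = -0.5721 + j0.2335 A = 0.618∠157.8° A.
Step 6 — Complex power: S = V·I* = 55.37 + j32.62 VA.
Step 7 — Real power: P = Re(S) = 55.37 W.
Step 8 — Reactive power: Q = Im(S) = 32.62 VAR.
Step 9 — Apparent power: |S| = 64.27 VA.
Step 10 — Power factor: PF = P/|S| = 0.8616 (lagging).

(a) P = 55.37 W  (b) Q = 32.62 VAR  (c) S = 64.27 VA  (d) PF = 0.8616 (lagging)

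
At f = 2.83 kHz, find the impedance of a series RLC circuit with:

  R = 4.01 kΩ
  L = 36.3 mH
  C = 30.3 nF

Step 1 — Angular frequency: ω = 2π·f = 2π·2830 = 1.778e+04 rad/s.
Step 2 — Component impedances:
  R: Z = R = 4010 Ω
  L: Z = jωL = j·1.778e+04·0.0363 = 0 + j645.5 Ω
  C: Z = 1/(jωC) = -j/(ω·C) = 0 - j1856 Ω
Step 3 — Series combination: Z_total = R + L + C = 4010 - j1211 Ω = 4189∠-16.8° Ω.

Z = 4010 - j1211 Ω = 4189∠-16.8° Ω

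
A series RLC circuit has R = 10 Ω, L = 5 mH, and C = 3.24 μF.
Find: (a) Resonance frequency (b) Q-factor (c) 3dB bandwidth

Step 1 — Resonance: ω₀ = 1/√(LC) = 1/√(0.005·3.24e-06) = 7857 rad/s.
Step 2 — f₀ = ω₀/(2π) = 1250 Hz.
Step 3 — Series Q: Q = ω₀L/R = 7857·0.005/10 = 3.928.
Step 4 — Bandwidth: Δω = ω₀/Q = 2000 rad/s; BW = Δω/(2π) = 318.3 Hz.

(a) f₀ = 1250 Hz  (b) Q = 3.928  (c) BW = 318.3 Hz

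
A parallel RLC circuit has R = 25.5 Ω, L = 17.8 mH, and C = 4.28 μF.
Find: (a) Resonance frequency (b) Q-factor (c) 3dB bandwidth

Step 1 — Resonance: ω₀ = 1/√(LC) = 1/√(0.0178·4.28e-06) = 3623 rad/s.
Step 2 — f₀ = ω₀/(2π) = 576.6 Hz.
Step 3 — Parallel Q: Q = R/(ω₀L) = 25.5/(3623·0.0178) = 0.3954.
Step 4 — Bandwidth: Δω = ω₀/Q = 9163 rad/s; BW = Δω/(2π) = 1458 Hz.

(a) f₀ = 576.6 Hz  (b) Q = 0.3954  (c) BW = 1458 Hz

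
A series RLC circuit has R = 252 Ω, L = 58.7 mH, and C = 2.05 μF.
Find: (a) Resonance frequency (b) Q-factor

Step 1 — Resonance condition Im(Z)=0 gives ω₀ = 1/√(LC).
Step 2 — ω₀ = 1/√(0.0587·2.05e-06) = 2883 rad/s.
Step 3 — f₀ = ω₀/(2π) = 458.8 Hz.
Step 4 — Series Q: Q = ω₀L/R = 2883·0.0587/252 = 0.6715.

(a) f₀ = 458.8 Hz  (b) Q = 0.6715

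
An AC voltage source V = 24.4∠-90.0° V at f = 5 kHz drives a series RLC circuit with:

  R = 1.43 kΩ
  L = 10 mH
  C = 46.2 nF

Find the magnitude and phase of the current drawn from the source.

Step 1 — Angular frequency: ω = 2π·f = 2π·5000 = 3.142e+04 rad/s.
Step 2 — Component impedances:
  R: Z = R = 1430 Ω
  L: Z = jωL = j·3.142e+04·0.01 = 0 + j314.2 Ω
  C: Z = 1/(jωC) = -j/(ω·C) = 0 - j689 Ω
Step 3 — Series combination: Z_total = R + L + C = 1430 - j374.8 Ω = 1478∠-14.7° Ω.
Step 4 — Source phasor: V = 24.4∠-90.0° V = 0 - j24.4 V.
Step 5 — Ohm's law: I = V / Z_total = (0 - j24.4) / (1430 - j374.8) = 0.004185 - j0.01597 A.
Step 6 — Convert to polar: |I| = 0.01651 A, ∠I = -75.3°.

I = 0.01651∠-75.3° A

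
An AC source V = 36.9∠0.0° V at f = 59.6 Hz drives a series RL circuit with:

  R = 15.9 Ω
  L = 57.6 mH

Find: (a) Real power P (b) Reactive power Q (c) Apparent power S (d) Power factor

Step 1 — Angular frequency: ω = 2π·f = 2π·59.6 = 374.5 rad/s.
Step 2 — Component impedances:
  R: Z = R = 15.9 Ω
  L: Z = jωL = j·374.5·0.0576 = 0 + j21.57 Ω
Step 3 — Series combination: Z_total = R + L = 15.9 + j21.57 Ω = 26.8∠53.6° Ω.
Step 4 — Source phasor: V = 36.9∠0.0° V = 36.9 V.
Step 5 — Current: I = V / Z = 0.8171 - j1.108 A = 1.377∠-53.6° A.
Step 6 — Complex power: S = V·I* = 30.15 + j40.9 VA.
Step 7 — Real power: P = Re(S) = 30.15 W.
Step 8 — Reactive power: Q = Im(S) = 40.9 VAR.
Step 9 — Apparent power: |S| = 50.81 VA.
Step 10 — Power factor: PF = P/|S| = 0.5934 (lagging).

(a) P = 30.15 W  (b) Q = 40.9 VAR  (c) S = 50.81 VA  (d) PF = 0.5934 (lagging)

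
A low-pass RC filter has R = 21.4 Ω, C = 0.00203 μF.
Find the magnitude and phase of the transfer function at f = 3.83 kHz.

Step 1 — Angular frequency: ω = 2π·3830 = 2.406e+04 rad/s.
Step 2 — Transfer function: H(jω) = 1/(1 + jωRC).
Step 3 — Denominator: 1 + jωRC = 1 + j·2.406e+04·21.4·2.03e-09 = 1 + j0.001045.
Step 4 — H = 1 - j0.001045.
Step 5 — Magnitude: |H| = 1 (-0.0 dB); phase: φ = -0.1°.

|H| = 1 (-0.0 dB), φ = -0.1°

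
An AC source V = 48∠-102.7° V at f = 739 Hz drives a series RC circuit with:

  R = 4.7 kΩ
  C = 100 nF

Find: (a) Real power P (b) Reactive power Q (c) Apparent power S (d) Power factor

Step 1 — Angular frequency: ω = 2π·f = 2π·739 = 4643 rad/s.
Step 2 — Component impedances:
  R: Z = R = 4700 Ω
  C: Z = 1/(jωC) = -j/(ω·C) = 0 - j2154 Ω
Step 3 — Series combination: Z_total = R + C = 4700 - j2154 Ω = 5170∠-24.6° Ω.
Step 4 — Source phasor: V = 48∠-102.7° V = -10.55 - j46.83 V.
Step 5 — Current: I = V / Z = 0.001917 - j0.009084 A = 0.009284∠-78.1° A.
Step 6 — Complex power: S = V·I* = 0.4051 - j0.1856 VA.
Step 7 — Real power: P = Re(S) = 0.4051 W.
Step 8 — Reactive power: Q = Im(S) = -0.1856 VAR.
Step 9 — Apparent power: |S| = 0.4457 VA.
Step 10 — Power factor: PF = P/|S| = 0.9091 (leading).

(a) P = 0.4051 W  (b) Q = -0.1856 VAR  (c) S = 0.4457 VA  (d) PF = 0.9091 (leading)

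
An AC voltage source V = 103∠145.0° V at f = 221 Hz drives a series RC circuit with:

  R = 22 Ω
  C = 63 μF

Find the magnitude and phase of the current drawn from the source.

Step 1 — Angular frequency: ω = 2π·f = 2π·221 = 1389 rad/s.
Step 2 — Component impedances:
  R: Z = R = 22 Ω
  C: Z = 1/(jωC) = -j/(ω·C) = 0 - j11.43 Ω
Step 3 — Series combination: Z_total = R + C = 22 - j11.43 Ω = 24.79∠-27.5° Ω.
Step 4 — Source phasor: V = 103∠145.0° V = -84.37 + j59.08 V.
Step 5 — Ohm's law: I = V / Z_total = (-84.37 + j59.08) / (22 - j11.43) = -4.119 + j0.5454 A.
Step 6 — Convert to polar: |I| = 4.154 A, ∠I = 172.5°.

I = 4.154∠172.5° A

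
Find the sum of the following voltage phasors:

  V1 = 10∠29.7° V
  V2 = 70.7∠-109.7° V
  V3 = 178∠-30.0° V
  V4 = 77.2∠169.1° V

Step 1 — Convert each phasor to rectangular form:
  V1 = 10·(cos(29.7°) + j·sin(29.7°)) = 8.686 + j4.955 V
  V2 = 70.7·(cos(-109.7°) + j·sin(-109.7°)) = -23.83 - j66.56 V
  V3 = 178·(cos(-30.0°) + j·sin(-30.0°)) = 154.2 - j89 V
  V4 = 77.2·(cos(169.1°) + j·sin(169.1°)) = -75.81 + j14.6 V
Step 2 — Sum components: V_total = 63.2 - j136 V.
Step 3 — Convert to polar: |V_total| = 150 V, ∠V_total = -65.1°.

V_total = 150∠-65.1° V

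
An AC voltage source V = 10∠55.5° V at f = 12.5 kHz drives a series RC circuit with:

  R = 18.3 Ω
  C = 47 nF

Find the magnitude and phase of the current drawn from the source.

Step 1 — Angular frequency: ω = 2π·f = 2π·1.25e+04 = 7.854e+04 rad/s.
Step 2 — Component impedances:
  R: Z = R = 18.3 Ω
  C: Z = 1/(jωC) = -j/(ω·C) = 0 - j270.9 Ω
Step 3 — Series combination: Z_total = R + C = 18.3 - j270.9 Ω = 271.5∠-86.1° Ω.
Step 4 — Source phasor: V = 10∠55.5° V = 5.664 + j8.241 V.
Step 5 — Ohm's law: I = V / Z_total = (5.664 + j8.241) / (18.3 - j270.9) = -0.02888 + j0.02286 A.
Step 6 — Convert to polar: |I| = 0.03683 A, ∠I = 141.6°.

I = 0.03683∠141.6° A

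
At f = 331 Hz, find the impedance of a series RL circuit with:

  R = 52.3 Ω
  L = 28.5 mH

Step 1 — Angular frequency: ω = 2π·f = 2π·331 = 2080 rad/s.
Step 2 — Component impedances:
  R: Z = R = 52.3 Ω
  L: Z = jωL = j·2080·0.0285 = 0 + j59.27 Ω
Step 3 — Series combination: Z_total = R + L = 52.3 + j59.27 Ω = 79.05∠48.6° Ω.

Z = 52.3 + j59.27 Ω = 79.05∠48.6° Ω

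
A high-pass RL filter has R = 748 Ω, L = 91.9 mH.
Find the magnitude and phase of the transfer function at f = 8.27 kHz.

Step 1 — Angular frequency: ω = 2π·8270 = 5.196e+04 rad/s.
Step 2 — Transfer function: H(jω) = jωL/(R + jωL).
Step 3 — Numerator jωL = j·4775; denominator R + jωL = 748 + j4775.
Step 4 — H = 0.9761 + j0.1529.
Step 5 — Magnitude: |H| = 0.988 (-0.1 dB); phase: φ = 8.9°.

|H| = 0.988 (-0.1 dB), φ = 8.9°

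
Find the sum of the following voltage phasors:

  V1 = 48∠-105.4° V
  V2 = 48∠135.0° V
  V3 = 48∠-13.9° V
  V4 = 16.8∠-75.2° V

Step 1 — Convert each phasor to rectangular form:
  V1 = 48·(cos(-105.4°) + j·sin(-105.4°)) = -12.75 - j46.28 V
  V2 = 48·(cos(135.0°) + j·sin(135.0°)) = -33.94 + j33.94 V
  V3 = 48·(cos(-13.9°) + j·sin(-13.9°)) = 46.59 - j11.53 V
  V4 = 16.8·(cos(-75.2°) + j·sin(-75.2°)) = 4.291 - j16.24 V
Step 2 — Sum components: V_total = 4.198 - j40.11 V.
Step 3 — Convert to polar: |V_total| = 40.33 V, ∠V_total = -84.0°.

V_total = 40.33∠-84.0° V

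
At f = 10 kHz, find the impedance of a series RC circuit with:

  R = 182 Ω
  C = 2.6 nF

Step 1 — Angular frequency: ω = 2π·f = 2π·1e+04 = 6.283e+04 rad/s.
Step 2 — Component impedances:
  R: Z = R = 182 Ω
  C: Z = 1/(jωC) = -j/(ω·C) = 0 - j6121 Ω
Step 3 — Series combination: Z_total = R + C = 182 - j6121 Ω = 6124∠-88.3° Ω.

Z = 182 - j6121 Ω = 6124∠-88.3° Ω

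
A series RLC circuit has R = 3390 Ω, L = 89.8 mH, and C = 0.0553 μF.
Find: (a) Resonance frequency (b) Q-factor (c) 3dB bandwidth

Step 1 — Resonance: ω₀ = 1/√(LC) = 1/√(0.0898·5.53e-08) = 1.419e+04 rad/s.
Step 2 — f₀ = ω₀/(2π) = 2258 Hz.
Step 3 — Series Q: Q = ω₀L/R = 1.419e+04·0.0898/3390 = 0.3759.
Step 4 — Bandwidth: Δω = ω₀/Q = 3.775e+04 rad/s; BW = Δω/(2π) = 6008 Hz.

(a) f₀ = 2258 Hz  (b) Q = 0.3759  (c) BW = 6008 Hz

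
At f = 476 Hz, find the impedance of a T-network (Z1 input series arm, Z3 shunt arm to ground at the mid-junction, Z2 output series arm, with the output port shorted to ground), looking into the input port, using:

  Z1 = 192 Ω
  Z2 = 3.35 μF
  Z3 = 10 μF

Step 1 — Angular frequency: ω = 2π·f = 2π·476 = 2991 rad/s.
Step 2 — Component impedances:
  Z1: Z = R = 192 Ω
  Z2: Z = 1/(jωC) = -j/(ω·C) = 0 - j99.81 Ω
  Z3: Z = 1/(jωC) = -j/(ω·C) = 0 - j33.44 Ω
Step 3 — With the output port shorted to ground, the output series arm Z2 runs from the junction to ground; the shunt arm Z3 also runs from the junction to ground. They appear in parallel: Z3 || Z2 = 0 - j25.05 Ω.
Step 4 — Series with input arm Z1: Z_in = Z1 + (Z3 || Z2) = 192 - j25.05 Ω = 193.6∠-7.4° Ω.

Z = 192 - j25.05 Ω = 193.6∠-7.4° Ω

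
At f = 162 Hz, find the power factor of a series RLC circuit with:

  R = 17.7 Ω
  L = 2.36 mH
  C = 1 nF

Step 1 — Angular frequency: ω = 2π·f = 2π·162 = 1018 rad/s.
Step 2 — Component impedances:
  R: Z = R = 17.7 Ω
  L: Z = jωL = j·1018·0.00236 = 0 + j2.402 Ω
  C: Z = 1/(jωC) = -j/(ω·C) = 0 - j9.824e+05 Ω
Step 3 — Series combination: Z_total = R + L + C = 17.7 - j9.824e+05 Ω = 9.824e+05∠-90.0° Ω.
Step 4 — Power factor: PF = cos(φ) = Re(Z)/|Z| = 17.7/9.824e+05 = 1.802e-05.
Step 5 — Type: Im(Z) = -9.824e+05 ⇒ leading (phase φ = -90.0°).

PF = 1.802e-05 (leading, φ = -90.0°)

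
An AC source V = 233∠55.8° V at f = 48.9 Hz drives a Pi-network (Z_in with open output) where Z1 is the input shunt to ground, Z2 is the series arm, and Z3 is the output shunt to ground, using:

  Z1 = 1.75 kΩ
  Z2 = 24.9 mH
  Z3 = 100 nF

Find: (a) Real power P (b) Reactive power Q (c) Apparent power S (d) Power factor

Step 1 — Angular frequency: ω = 2π·f = 2π·48.9 = 307.2 rad/s.
Step 2 — Component impedances:
  Z1: Z = R = 1750 Ω
  Z2: Z = jωL = j·307.2·0.0249 = 0 + j7.65 Ω
  Z3: Z = 1/(jωC) = -j/(ω·C) = 0 - j3.255e+04 Ω
Step 3 — With open output, the series arm Z2 and the output shunt Z3 appear in series to ground: Z2 + Z3 = 0 - j3.254e+04 Ω.
Step 4 — Parallel with input shunt Z1: Z_in = Z1 || (Z2 + Z3) = 1745 - j93.85 Ω = 1747∠-3.1° Ω.
Step 5 — Source phasor: V = 233∠55.8° V = 131 + j192.7 V.
Step 6 — Current: I = V / Z = 0.06892 + j0.1141 A = 0.1333∠58.9° A.
Step 7 — Complex power: S = V·I* = 31.02 - j1.668 VA.
Step 8 — Real power: P = Re(S) = 31.02 W.
Step 9 — Reactive power: Q = Im(S) = -1.668 VAR.
Step 10 — Apparent power: |S| = 31.07 VA.
Step 11 — Power factor: PF = P/|S| = 0.9986 (leading).

(a) P = 31.02 W  (b) Q = -1.668 VAR  (c) S = 31.07 VA  (d) PF = 0.9986 (leading)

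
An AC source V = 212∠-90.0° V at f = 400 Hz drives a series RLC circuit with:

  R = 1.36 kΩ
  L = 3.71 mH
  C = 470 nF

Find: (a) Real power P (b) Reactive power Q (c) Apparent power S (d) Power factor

Step 1 — Angular frequency: ω = 2π·f = 2π·400 = 2513 rad/s.
Step 2 — Component impedances:
  R: Z = R = 1360 Ω
  L: Z = jωL = j·2513·0.00371 = 0 + j9.324 Ω
  C: Z = 1/(jωC) = -j/(ω·C) = 0 - j846.6 Ω
Step 3 — Series combination: Z_total = R + L + C = 1360 - j837.2 Ω = 1597∠-31.6° Ω.
Step 4 — Source phasor: V = 212∠-90.0° V = 0 - j212 V.
Step 5 — Current: I = V / Z = 0.06959 - j0.113 A = 0.1327∠-58.4° A.
Step 6 — Complex power: S = V·I* = 23.96 - j14.75 VA.
Step 7 — Real power: P = Re(S) = 23.96 W.
Step 8 — Reactive power: Q = Im(S) = -14.75 VAR.
Step 9 — Apparent power: |S| = 28.14 VA.
Step 10 — Power factor: PF = P/|S| = 0.8516 (leading).

(a) P = 23.96 W  (b) Q = -14.75 VAR  (c) S = 28.14 VA  (d) PF = 0.8516 (leading)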